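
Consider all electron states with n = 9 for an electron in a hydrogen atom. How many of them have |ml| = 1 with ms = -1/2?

The (l, ml) pairs meeting |ml| = 1 give: l=1 → 2; l=2 → 2; l=3 → 2; l=4 → 2; l=5 → 2; l=6 → 2; l=7 → 2; l=8 → 2.
Orbitals: 2 + 2 + 2 + 2 + 2 + 2 + 2 + 2 = 16. With ms fixed to a single value there is one state per orbital, giving 16 states.

16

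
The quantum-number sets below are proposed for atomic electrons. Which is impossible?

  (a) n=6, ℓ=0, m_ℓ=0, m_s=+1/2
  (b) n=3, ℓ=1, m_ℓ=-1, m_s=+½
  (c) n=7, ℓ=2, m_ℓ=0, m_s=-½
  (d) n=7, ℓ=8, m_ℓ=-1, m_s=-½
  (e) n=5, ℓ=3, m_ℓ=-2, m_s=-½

(d)

(d) has ℓ = 8 ≥ n = 7, violating 0 ≤ ℓ ≤ n−1.
The remaining sets (a), (b), (c), (e) satisfy all four rules.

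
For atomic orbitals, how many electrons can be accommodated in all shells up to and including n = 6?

Total orbitals = 1² + 2² + 3² + 4² + 5² + 6² = 91. Doubling for spin gives 182 electrons.

182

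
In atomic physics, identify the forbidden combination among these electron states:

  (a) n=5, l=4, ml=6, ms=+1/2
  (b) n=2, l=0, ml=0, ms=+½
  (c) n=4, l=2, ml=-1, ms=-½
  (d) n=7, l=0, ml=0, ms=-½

(a)

(a) has |ml| = 6 > l = 4, violating −l ≤ ml ≤ l.
The remaining sets (b), (c), (d) satisfy all four rules.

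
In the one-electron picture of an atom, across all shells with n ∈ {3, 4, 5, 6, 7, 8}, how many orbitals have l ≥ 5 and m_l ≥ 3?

Count contributing orbitals for each principal shell:
n=6 → 3; n=7 → 7; n=8 → 12.
Total orbitals: 3 + 7 + 12 = 22.

22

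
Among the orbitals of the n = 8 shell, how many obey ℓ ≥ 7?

Go through ℓ = 0, …, 7 (the values permitted for n = 8).
Orbitals with ℓ ≥ 7, by ℓ: ℓ=7 → 15.
Total orbitals: 15.

15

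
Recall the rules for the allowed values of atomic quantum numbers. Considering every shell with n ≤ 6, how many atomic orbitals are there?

Total orbitals = 1² + 2² + 3² + 4² + 5² + 6² = 91.

91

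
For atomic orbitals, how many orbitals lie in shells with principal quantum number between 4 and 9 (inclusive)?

271

Shell n has n² orbitals: 4²=16 + 5²=25 + 6²=36 + 7²=49 + 8²=64 + 9²=81 = 271 orbitals.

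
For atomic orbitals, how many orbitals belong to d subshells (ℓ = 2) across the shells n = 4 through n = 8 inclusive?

25

A d subshell (ℓ = 2) exists for every n ≥ 3, so shells n = 4, 5, 6, 7, 8 each contribute one — 5 subshells.
Since each d subshell has 2·2+1 = 5 orbitals, the total is 5 × 5 = 25.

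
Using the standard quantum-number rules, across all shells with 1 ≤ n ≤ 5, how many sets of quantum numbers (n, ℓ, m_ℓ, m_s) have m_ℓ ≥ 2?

Work shell by shell — for each n, count the (ℓ, m_ℓ) pairs that satisfy m_ℓ ≥ 2:
n=3 → 1; n=4 → 3; n=5 → 6.
Orbitals: 1 + 3 + 6 = 10. Including both spin states (m_s = ±1/2) gives 2 × 10 = 20 states.

20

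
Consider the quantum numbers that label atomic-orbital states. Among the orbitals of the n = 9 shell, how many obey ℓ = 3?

7

The n = 9 shell has ℓ = 0 through 8; check each.
Contributions: ℓ=3 → 7.
Total orbitals: 7.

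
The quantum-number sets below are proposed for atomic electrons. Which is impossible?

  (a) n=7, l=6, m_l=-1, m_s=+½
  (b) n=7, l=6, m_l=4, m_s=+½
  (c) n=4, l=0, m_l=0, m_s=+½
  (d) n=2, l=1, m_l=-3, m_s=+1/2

(d)

(d) has |m_l| = 3 > l = 1, violating −l ≤ m_l ≤ l.
The remaining sets (a), (b), (c) satisfy all four rules.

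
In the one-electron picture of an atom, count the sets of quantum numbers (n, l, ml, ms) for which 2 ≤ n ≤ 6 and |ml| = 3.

24

Per-shell orbital counts meeting the constraint:
n=4 → 2; n=5 → 4; n=6 → 6.
Orbitals: 2 + 4 + 6 = 12. Including both spin states (ms = ±1/2) gives 2 × 12 = 24 states.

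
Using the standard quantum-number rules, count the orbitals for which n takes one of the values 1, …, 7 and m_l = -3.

Work shell by shell — for each n, count the (l, m_l) pairs that satisfy m_l = -3:
n=4 → 1; n=5 → 2; n=6 → 3; n=7 → 4.
Total orbitals: 1 + 2 + 3 + 4 = 10.

10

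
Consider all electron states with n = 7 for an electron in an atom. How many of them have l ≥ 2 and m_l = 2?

Orbitals with l ≥ 2 and m_l = 2, by l: l=2 → 1; l=3 → 1; l=4 → 1; l=5 → 1; l=6 → 1.
Orbitals: 1 + 1 + 1 + 1 + 1 = 5. Each orbital carries two spin states, so 5 × 2 = 10 states.

10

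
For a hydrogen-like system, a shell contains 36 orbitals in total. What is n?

n² = 36 ⇒ n = 6.

n = 6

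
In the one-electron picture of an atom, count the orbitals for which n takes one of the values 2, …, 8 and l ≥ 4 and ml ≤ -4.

20

Count contributing orbitals for each principal shell:
n=5 → 1; n=6 → 3; n=7 → 6; n=8 → 10.
Total orbitals: 1 + 3 + 6 + 10 = 20.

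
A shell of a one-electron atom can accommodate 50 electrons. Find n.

2n² = 50 ⇒ n² = 25 ⇒ n = 5.

n = 5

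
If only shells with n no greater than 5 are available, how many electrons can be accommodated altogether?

110

Total orbitals = 1² + 2² + 3² + 4² + 5² = 55. Doubling for spin gives 110 electrons.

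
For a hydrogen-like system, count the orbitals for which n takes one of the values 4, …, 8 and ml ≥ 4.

20

Count contributing orbitals for each principal shell:
n=5 → 1; n=6 → 3; n=7 → 6; n=8 → 10.
Total orbitals: 1 + 3 + 6 + 10 = 20.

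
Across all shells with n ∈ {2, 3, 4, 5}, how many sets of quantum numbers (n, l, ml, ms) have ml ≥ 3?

Count contributing orbitals for each principal shell:
n=4 → 1; n=5 → 3.
Orbitals: 1 + 3 = 4. Including both spin states (ms = ±1/2) gives 2 × 4 = 8 states.

8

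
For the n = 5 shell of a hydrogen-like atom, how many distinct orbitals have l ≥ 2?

21

Go through l = 0, …, 4 (the values permitted for n = 5).
Contributions: l=2 → 5; l=3 → 7; l=4 → 9.
Total orbitals: 5 + 7 + 9 = 21.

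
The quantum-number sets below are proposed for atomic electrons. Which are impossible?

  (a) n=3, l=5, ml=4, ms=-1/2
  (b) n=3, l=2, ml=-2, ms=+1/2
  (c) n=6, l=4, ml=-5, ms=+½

(a) has l = 5 ≥ n = 3, violating 0 ≤ l ≤ n−1.
(c) has |ml| = 5 > l = 4, violating −l ≤ ml ≤ l.
The remaining set (b) satisfies all four rules.

(a) and (c)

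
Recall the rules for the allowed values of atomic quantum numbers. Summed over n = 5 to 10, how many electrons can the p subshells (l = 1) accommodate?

36

A p subshell (l = 1) exists for every n ≥ 2, so shells n = 5, 6, 7, 8, 9, 10 each contribute one — 6 subshells.
Since each p subshell holds 2(2·1+1) = 6 electrons, the total is 6 × 6 = 36.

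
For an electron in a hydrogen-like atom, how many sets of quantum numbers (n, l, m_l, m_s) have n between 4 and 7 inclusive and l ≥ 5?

70

For each n in the range, tally the orbitals obeying l ≥ 5:
n=6 → 11; n=7 → 24.
Orbitals: 11 + 24 = 35. Including both spin states (m_s = ±1/2) gives 2 × 35 = 70 states.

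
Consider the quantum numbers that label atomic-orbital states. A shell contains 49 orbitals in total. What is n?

n² = 49 ⇒ n = 7.

n = 7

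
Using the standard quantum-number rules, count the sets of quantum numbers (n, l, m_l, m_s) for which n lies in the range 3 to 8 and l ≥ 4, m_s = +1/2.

110

Work shell by shell — for each n, count the (l, m_l) pairs that satisfy l ≥ 4:
n=5 → 9; n=6 → 20; n=7 → 33; n=8 → 48.
Orbitals: 9 + 20 + 33 + 48 = 110. With m_s fixed to +1/2 there is one state per orbital, so 110 states.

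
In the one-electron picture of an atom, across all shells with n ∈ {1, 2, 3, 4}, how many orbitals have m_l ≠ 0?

Treat each shell separately and count matching orbitals:
n=2 → 2; n=3 → 6; n=4 → 12.
Total orbitals: 2 + 6 + 12 = 20.

20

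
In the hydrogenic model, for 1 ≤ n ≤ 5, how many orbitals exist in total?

Total orbitals = 1² + 2² + 3² + 4² + 5² = 55.

55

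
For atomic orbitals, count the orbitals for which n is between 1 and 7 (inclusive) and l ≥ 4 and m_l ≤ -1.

Treat each shell separately and count matching orbitals:
n=5 → 4; n=6 → 9; n=7 → 15.
Total orbitals: 4 + 9 + 15 = 28.

28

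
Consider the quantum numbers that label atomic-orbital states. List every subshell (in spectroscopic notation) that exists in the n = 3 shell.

3s, 3p, 3d

For n = 3, ℓ runs from 0 to 2. In spectroscopic notation ℓ = 0,1,2,… ↔ s,p,d,f,g,h,i, so the subshells are 3s, 3p, 3d.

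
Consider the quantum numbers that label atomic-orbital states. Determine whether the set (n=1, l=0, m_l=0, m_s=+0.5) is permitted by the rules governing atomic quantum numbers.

Valid

n = 1 is a positive integer. l = 0 satisfies 0 ≤ l ≤ n−1 = 0. m_l = 0 lies in the range −l … +l (here 0). m_s = +1/2 is one of ±1/2.
All four constraints are satisfied.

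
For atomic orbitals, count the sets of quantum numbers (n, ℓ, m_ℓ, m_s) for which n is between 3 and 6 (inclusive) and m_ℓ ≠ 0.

For each n in the range, tally the orbitals obeying m_ℓ ≠ 0:
n=3 → 6; n=4 → 12; n=5 → 20; n=6 → 30.
Orbitals: 6 + 12 + 20 + 30 = 68. Including both spin states (m_s = ±1/2) gives 2 × 68 = 136 states.

136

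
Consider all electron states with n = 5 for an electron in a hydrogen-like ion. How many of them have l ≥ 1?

48

For n = 5, l ranges over 0 … 4.
The (l, ml) pairs meeting l ≥ 1 give: l=1 → 3; l=2 → 5; l=3 → 7; l=4 → 9.
Orbitals: 3 + 5 + 7 + 9 = 24. Each orbital carries two spin states, so 24 × 2 = 48 states.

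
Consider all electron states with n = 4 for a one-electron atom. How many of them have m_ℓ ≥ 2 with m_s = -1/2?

3

Go through ℓ = 0, …, 3 (the values permitted for n = 4).
Contributions: ℓ=2 → 1; ℓ=3 → 2.
Orbitals: 1 + 2 = 3. With m_s fixed to a single value there is one state per orbital, giving 3 states.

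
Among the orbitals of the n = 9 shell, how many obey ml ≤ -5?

Per l-value: l=5 → 1; l=6 → 2; l=7 → 3; l=8 → 4.
Total orbitals: 1 + 2 + 3 + 4 = 10.

10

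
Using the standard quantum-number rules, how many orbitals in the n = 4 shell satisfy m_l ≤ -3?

For n = 4, l ranges over 0 … 3.
Orbitals with m_l ≤ -3, by l: l=3 → 1.
Total orbitals: 1.

1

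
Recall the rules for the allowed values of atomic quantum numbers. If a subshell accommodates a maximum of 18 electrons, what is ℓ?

ℓ = 4

2(2ℓ+1) = 18 ⇒ 2ℓ+1 = 9 ⇒ ℓ = 4.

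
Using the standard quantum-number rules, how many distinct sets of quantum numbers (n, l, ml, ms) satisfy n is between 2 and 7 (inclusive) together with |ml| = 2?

60

Per-shell orbital counts meeting the constraint:
n=3 → 2; n=4 → 4; n=5 → 6; n=6 → 8; n=7 → 10.
Orbitals: 2 + 4 + 6 + 8 + 10 = 30. Including both spin states (ms = ±1/2) gives 2 × 30 = 60 states.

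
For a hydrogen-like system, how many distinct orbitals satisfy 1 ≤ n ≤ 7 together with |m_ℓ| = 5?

Work shell by shell — for each n, count the (ℓ, m_ℓ) pairs that satisfy |m_ℓ| = 5:
n=6 → 2; n=7 → 4.
Total orbitals: 2 + 4 = 6.

6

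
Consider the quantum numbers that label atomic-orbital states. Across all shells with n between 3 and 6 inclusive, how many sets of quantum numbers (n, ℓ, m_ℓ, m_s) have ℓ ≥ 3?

100

Treat each shell separately and count matching orbitals:
n=4 → 7; n=5 → 16; n=6 → 27.
Orbitals: 7 + 16 + 27 = 50. Including both spin states (m_s = ±1/2) gives 2 × 50 = 100 states.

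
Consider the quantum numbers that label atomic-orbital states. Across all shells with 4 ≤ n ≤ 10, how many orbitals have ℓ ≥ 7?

Count contributing orbitals for each principal shell:
n=8 → 15; n=9 → 32; n=10 → 51.
Total orbitals: 15 + 32 + 51 = 98.

98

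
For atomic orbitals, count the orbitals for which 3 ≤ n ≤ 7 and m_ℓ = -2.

15

Treat each shell separately and count matching orbitals:
n=3 → 1; n=4 → 2; n=5 → 3; n=6 → 4; n=7 → 5.
Total orbitals: 1 + 2 + 3 + 4 + 5 = 15.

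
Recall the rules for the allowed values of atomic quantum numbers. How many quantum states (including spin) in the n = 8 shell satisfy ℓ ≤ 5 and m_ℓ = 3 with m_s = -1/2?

3

Go through ℓ = 0, …, 7 (the values permitted for n = 8).
Orbitals with ℓ ≤ 5 and m_ℓ = 3, by ℓ: ℓ=3 → 1; ℓ=4 → 1; ℓ=5 → 1.
Orbitals: 1 + 1 + 1 = 3. With m_s fixed to a single value there is one state per orbital, giving 3 states.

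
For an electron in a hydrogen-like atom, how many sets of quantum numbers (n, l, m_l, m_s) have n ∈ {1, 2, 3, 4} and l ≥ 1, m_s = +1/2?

26

Go shell by shell, enumerating (l, m_l) with l ≥ 1:
n=2 → 3; n=3 → 8; n=4 → 15.
Orbitals: 3 + 8 + 15 = 26. With m_s fixed to +1/2 there is one state per orbital, so 26 states.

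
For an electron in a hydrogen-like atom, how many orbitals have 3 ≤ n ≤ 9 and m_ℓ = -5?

Work shell by shell — for each n, count the (ℓ, m_ℓ) pairs that satisfy m_ℓ = -5:
n=6 → 1; n=7 → 2; n=8 → 3; n=9 → 4.
Total orbitals: 1 + 2 + 3 + 4 = 10.

10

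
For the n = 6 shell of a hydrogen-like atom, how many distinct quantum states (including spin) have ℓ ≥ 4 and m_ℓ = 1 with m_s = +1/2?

2

For n = 6, ℓ ranges over 0 … 5.
The (ℓ, m_ℓ) pairs meeting ℓ ≥ 4 and m_ℓ = 1 give: ℓ=4 → 1; ℓ=5 → 1.
Orbitals: 1 + 1 = 2. With m_s fixed to a single value there is one state per orbital, giving 2 states.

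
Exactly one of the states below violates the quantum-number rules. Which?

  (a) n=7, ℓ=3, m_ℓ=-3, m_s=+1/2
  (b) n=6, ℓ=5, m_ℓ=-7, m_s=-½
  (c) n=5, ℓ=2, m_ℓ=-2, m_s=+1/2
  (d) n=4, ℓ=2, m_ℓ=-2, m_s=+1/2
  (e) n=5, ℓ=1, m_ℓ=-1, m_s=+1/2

(b) has |m_ℓ| = 7 > ℓ = 5, violating −ℓ ≤ m_ℓ ≤ ℓ.
The remaining sets (a), (c), (d), (e) satisfy all four rules.

(b)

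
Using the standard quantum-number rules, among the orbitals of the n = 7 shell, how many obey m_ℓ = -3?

With n = 7 the allowed ℓ are 0, 1, …, 6.
The (ℓ, m_ℓ) pairs meeting m_ℓ = -3 give: ℓ=3 → 1; ℓ=4 → 1; ℓ=5 → 1; ℓ=6 → 1.
Total orbitals: 1 + 1 + 1 + 1 = 4.

4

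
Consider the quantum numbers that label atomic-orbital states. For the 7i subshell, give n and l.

The leading integer gives n = 7; the letter 'i' means l = 6.

n = 7, l = 6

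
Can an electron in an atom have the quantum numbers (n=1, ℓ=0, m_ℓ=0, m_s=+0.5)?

n = 1 is a positive integer. ℓ = 0 satisfies 0 ≤ ℓ ≤ n−1 = 0. m_ℓ = 0 lies in the range −ℓ … +ℓ (here 0). m_s = +1/2 is one of ±1/2.
All four constraints are satisfied.

Valid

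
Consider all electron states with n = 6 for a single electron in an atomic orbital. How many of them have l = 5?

22

Contributions: l=5 → 11.
Orbitals: 11. Each orbital carries two spin states, so 11 × 2 = 22 states.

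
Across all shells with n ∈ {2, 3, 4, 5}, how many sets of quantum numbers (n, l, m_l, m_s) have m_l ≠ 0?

80

Treat each shell separately and count matching orbitals:
n=2 → 2; n=3 → 6; n=4 → 12; n=5 → 20.
Orbitals: 2 + 6 + 12 + 20 = 40. Including both spin states (m_s = ±1/2) gives 2 × 40 = 80 states.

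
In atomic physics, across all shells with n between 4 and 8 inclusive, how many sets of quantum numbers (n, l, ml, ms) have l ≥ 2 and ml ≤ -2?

Treat each shell separately and count matching orbitals:
n=4 → 3; n=5 → 6; n=6 → 10; n=7 → 15; n=8 → 21.
Orbitals: 3 + 6 + 10 + 15 + 21 = 55. Including both spin states (ms = ±1/2) gives 2 × 55 = 110 states.

110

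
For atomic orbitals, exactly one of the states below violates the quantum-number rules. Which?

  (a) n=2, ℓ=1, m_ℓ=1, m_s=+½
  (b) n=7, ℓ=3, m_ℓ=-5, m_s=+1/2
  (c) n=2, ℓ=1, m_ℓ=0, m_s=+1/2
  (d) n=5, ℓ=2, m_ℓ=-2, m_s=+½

(b)

(b) has |m_ℓ| = 5 > ℓ = 3, violating −ℓ ≤ m_ℓ ≤ ℓ.
The remaining sets (a), (c), (d) satisfy all four rules.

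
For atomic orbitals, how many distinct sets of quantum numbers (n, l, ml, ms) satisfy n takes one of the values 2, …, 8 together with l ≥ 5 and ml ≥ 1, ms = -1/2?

34

Treat each shell separately and count matching orbitals:
n=6 → 5; n=7 → 11; n=8 → 18.
Orbitals: 5 + 11 + 18 = 34. With ms fixed to -1/2 there is one state per orbital, so 34 states.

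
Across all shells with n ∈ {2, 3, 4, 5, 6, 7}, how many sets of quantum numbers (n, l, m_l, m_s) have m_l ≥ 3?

Treat each shell separately and count matching orbitals:
n=4 → 1; n=5 → 3; n=6 → 6; n=7 → 10.
Orbitals: 1 + 3 + 6 + 10 = 20. Including both spin states (m_s = ±1/2) gives 2 × 20 = 40 states.

40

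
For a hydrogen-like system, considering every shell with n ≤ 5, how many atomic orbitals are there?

Total orbitals = 1² + 2² + 3² + 4² + 5² = 55.

55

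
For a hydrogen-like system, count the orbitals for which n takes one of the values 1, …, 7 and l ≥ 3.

90

Work shell by shell — for each n, count the (l, ml) pairs that satisfy l ≥ 3:
n=4 → 7; n=5 → 16; n=6 → 27; n=7 → 40.
Total orbitals: 7 + 16 + 27 + 40 = 90.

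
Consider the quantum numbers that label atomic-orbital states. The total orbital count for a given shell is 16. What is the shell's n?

n = 4

n² = 16 ⇒ n = 4.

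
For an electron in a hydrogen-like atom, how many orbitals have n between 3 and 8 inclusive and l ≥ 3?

145

Treat each shell separately and count matching orbitals:
n=4 → 7; n=5 → 16; n=6 → 27; n=7 → 40; n=8 → 55.
Total orbitals: 7 + 16 + 27 + 40 + 55 = 145.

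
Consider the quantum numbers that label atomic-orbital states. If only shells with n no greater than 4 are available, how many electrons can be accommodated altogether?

Total orbitals = 1² + 2² + 3² + 4² = 30. Doubling for spin gives 60 electrons.

60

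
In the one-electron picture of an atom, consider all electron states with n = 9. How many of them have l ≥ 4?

With n = 9 the allowed l are 0, 1, …, 8.
The (l, m_l) pairs meeting l ≥ 4 give: l=4 → 9; l=5 → 11; l=6 → 13; l=7 → 15; l=8 → 17.
Orbitals: 9 + 11 + 13 + 15 + 17 = 65. Each orbital carries two spin states, so 65 × 2 = 130 states.

130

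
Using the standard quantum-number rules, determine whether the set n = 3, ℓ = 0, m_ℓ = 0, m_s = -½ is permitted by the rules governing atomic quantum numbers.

n = 3 is a positive integer. ℓ = 0 satisfies 0 ≤ ℓ ≤ n−1 = 2. m_ℓ = 0 lies in the range −ℓ … +ℓ (here 0). m_s = -1/2 is one of ±1/2.
All four constraints are satisfied.

Allowed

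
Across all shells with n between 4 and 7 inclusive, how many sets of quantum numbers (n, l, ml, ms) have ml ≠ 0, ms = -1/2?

104

Treat each shell separately and count matching orbitals:
n=4 → 12; n=5 → 20; n=6 → 30; n=7 → 42.
Orbitals: 12 + 20 + 30 + 42 = 104. With ms fixed to -1/2 there is one state per orbital, so 104 states.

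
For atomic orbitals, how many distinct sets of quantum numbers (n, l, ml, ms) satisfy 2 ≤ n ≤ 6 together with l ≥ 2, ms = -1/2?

70

For each n in the range, tally the orbitals obeying l ≥ 2:
n=3 → 5; n=4 → 12; n=5 → 21; n=6 → 32.
Orbitals: 5 + 12 + 21 + 32 = 70. With ms fixed to -1/2 there is one state per orbital, so 70 states.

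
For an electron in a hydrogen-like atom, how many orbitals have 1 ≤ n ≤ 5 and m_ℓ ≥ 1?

For each n in the range, tally the orbitals obeying m_ℓ ≥ 1:
n=2 → 1; n=3 → 3; n=4 → 6; n=5 → 10.
Total orbitals: 1 + 3 + 6 + 10 = 20.

20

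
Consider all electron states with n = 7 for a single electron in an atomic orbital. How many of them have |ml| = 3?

The n = 7 shell has l = 0 through 6; check each.
Per l-value: l=3 → 2; l=4 → 2; l=5 → 2; l=6 → 2.
Orbitals: 2 + 2 + 2 + 2 = 8. Each orbital carries two spin states, so 8 × 2 = 16 states.

16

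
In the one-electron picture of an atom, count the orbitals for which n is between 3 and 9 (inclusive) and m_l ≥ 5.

Work shell by shell — for each n, count the (l, m_l) pairs that satisfy m_l ≥ 5:
n=6 → 1; n=7 → 3; n=8 → 6; n=9 → 10.
Total orbitals: 1 + 3 + 6 + 10 = 20.

20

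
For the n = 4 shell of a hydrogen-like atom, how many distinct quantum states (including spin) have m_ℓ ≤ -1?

12

Go through ℓ = 0, …, 3 (the values permitted for n = 4).
Contributions: ℓ=1 → 1; ℓ=2 → 2; ℓ=3 → 3.
Orbitals: 1 + 2 + 3 = 6. Each orbital carries two spin states, so 6 × 2 = 12 states.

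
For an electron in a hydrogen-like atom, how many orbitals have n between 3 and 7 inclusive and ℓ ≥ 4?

Treat each shell separately and count matching orbitals:
n=5 → 9; n=6 → 20; n=7 → 33.
Total orbitals: 9 + 20 + 33 = 62.

62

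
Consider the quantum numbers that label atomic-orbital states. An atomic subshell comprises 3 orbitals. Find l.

l = 1

2l+1 = 3 gives l = 1.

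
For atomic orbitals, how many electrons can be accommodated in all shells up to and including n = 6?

182

Total orbitals = 1² + 2² + 3² + 4² + 5² + 6² = 91. Doubling for spin gives 182 electrons.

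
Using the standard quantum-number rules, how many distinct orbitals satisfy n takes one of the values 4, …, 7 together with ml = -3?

10

Go shell by shell, enumerating (l, ml) with ml = -3:
n=4 → 1; n=5 → 2; n=6 → 3; n=7 → 4.
Total orbitals: 1 + 2 + 3 + 4 = 10.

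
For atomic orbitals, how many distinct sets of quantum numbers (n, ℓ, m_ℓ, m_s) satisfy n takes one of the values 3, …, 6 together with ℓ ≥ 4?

Go shell by shell, enumerating (ℓ, m_ℓ) with ℓ ≥ 4:
n=5 → 9; n=6 → 20.
Orbitals: 9 + 20 = 29. Including both spin states (m_s = ±1/2) gives 2 × 29 = 58 states.

58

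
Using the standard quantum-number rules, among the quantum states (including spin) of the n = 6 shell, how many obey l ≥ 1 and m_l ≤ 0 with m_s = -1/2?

20

The n = 6 shell has l = 0 through 5; check each.
Orbitals with l ≥ 1 and m_l ≤ 0, by l: l=1 → 2; l=2 → 3; l=3 → 4; l=4 → 5; l=5 → 6.
Orbitals: 2 + 3 + 4 + 5 + 6 = 20. With m_s fixed to a single value there is one state per orbital, giving 20 states.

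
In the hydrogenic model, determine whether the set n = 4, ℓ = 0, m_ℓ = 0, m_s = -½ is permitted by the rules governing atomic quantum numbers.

n = 4 is a positive integer. ℓ = 0 satisfies 0 ≤ ℓ ≤ n−1 = 3. m_ℓ = 0 lies in the range −ℓ … +ℓ (here 0). m_s = -1/2 is one of ±1/2.
All four constraints are satisfied.

Yes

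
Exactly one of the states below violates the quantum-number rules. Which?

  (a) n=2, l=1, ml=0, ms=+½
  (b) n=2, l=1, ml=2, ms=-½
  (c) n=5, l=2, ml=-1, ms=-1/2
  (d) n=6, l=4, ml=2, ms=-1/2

(b) has |ml| = 2 > l = 1, violating −l ≤ ml ≤ l.
The remaining sets (a), (c), (d) satisfy all four rules.

(b)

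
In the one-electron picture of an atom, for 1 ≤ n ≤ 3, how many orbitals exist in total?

14

Total orbitals = 1² + 2² + 3² = 14.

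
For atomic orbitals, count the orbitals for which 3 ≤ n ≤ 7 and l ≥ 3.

Go shell by shell, enumerating (l, m_l) with l ≥ 3:
n=4 → 7; n=5 → 16; n=6 → 27; n=7 → 40.
Total orbitals: 7 + 16 + 27 + 40 = 90.

90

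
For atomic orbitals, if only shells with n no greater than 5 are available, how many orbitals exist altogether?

Total orbitals = 1² + 2² + 3² + 4² + 5² = 55.

55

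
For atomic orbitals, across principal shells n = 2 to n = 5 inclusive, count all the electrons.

108

Shell n has n² orbitals: 2²=4 + 3²=9 + 4²=16 + 5²=25 = 54 orbitals.
Two spin states per orbital: 2 × 54 = 108 electrons.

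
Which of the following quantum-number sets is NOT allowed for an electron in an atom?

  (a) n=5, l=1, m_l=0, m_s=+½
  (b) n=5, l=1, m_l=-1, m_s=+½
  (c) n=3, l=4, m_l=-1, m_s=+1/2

(c)

(c) has l = 4 ≥ n = 3, violating 0 ≤ l ≤ n−1.
The remaining sets (a), (b) satisfy all four rules.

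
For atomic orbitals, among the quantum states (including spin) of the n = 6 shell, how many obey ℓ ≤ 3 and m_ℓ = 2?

4

Go through ℓ = 0, …, 5 (the values permitted for n = 6).
Contributions: ℓ=2 → 1; ℓ=3 → 1.
Orbitals: 1 + 1 = 2. Each orbital carries two spin states, so 2 × 2 = 4 states.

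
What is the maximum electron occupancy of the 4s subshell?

2

A subshell with ℓ = 0 has 2ℓ+1 = 1 orbital, each holding 2 electrons (spin ±1/2), so 1 × 2 = 2.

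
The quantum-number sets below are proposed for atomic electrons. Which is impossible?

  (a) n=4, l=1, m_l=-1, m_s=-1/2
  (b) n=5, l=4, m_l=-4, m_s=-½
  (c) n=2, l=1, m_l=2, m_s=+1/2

(c) has |m_l| = 2 > l = 1, violating −l ≤ m_l ≤ l.
The remaining sets (a), (b) satisfy all four rules.

(c)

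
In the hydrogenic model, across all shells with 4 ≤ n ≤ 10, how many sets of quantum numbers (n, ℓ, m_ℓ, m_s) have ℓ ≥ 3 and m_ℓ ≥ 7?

20

Work shell by shell — for each n, count the (ℓ, m_ℓ) pairs that satisfy ℓ ≥ 3 and m_ℓ ≥ 7:
n=8 → 1; n=9 → 3; n=10 → 6.
Orbitals: 1 + 3 + 6 = 10. Including both spin states (m_s = ±1/2) gives 2 × 10 = 20 states.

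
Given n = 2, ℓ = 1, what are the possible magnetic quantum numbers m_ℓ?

m_ℓ takes every integer from −ℓ to +ℓ. With ℓ = 1 that gives the 3 values -1, 0, 1.

-1, 0, 1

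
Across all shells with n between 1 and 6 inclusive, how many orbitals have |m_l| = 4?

Per-shell orbital counts meeting the constraint:
n=5 → 2; n=6 → 4.
Total orbitals: 2 + 4 = 6.

6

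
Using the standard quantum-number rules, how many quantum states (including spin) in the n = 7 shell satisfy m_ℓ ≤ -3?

Go through ℓ = 0, …, 6 (the values permitted for n = 7).
Contributions: ℓ=3 → 1; ℓ=4 → 2; ℓ=5 → 3; ℓ=6 → 4.
Orbitals: 1 + 2 + 3 + 4 = 10. Each orbital carries two spin states, so 10 × 2 = 20 states.

20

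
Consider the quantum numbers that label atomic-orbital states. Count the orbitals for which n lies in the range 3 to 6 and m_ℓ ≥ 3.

Work shell by shell — for each n, count the (ℓ, m_ℓ) pairs that satisfy m_ℓ ≥ 3:
n=4 → 1; n=5 → 3; n=6 → 6.
Total orbitals: 1 + 3 + 6 = 10.

10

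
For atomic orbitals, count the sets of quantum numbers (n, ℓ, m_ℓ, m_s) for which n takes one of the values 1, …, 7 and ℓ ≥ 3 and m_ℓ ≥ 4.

Count contributing orbitals for each principal shell:
n=5 → 1; n=6 → 3; n=7 → 6.
Orbitals: 1 + 3 + 6 = 10. Including both spin states (m_s = ±1/2) gives 2 × 10 = 20 states.

20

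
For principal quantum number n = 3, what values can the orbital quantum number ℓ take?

0, 1, 2

ℓ is an integer with 0 ≤ ℓ ≤ n−1, so for n = 3: ℓ = 0, 1, 2.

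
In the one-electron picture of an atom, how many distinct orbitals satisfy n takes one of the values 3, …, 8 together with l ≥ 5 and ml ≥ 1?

34

Work shell by shell — for each n, count the (l, ml) pairs that satisfy l ≥ 5 and ml ≥ 1:
n=6 → 5; n=7 → 11; n=8 → 18.
Total orbitals: 5 + 11 + 18 = 34.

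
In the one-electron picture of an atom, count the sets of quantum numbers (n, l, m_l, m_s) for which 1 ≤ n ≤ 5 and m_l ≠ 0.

Count contributing orbitals for each principal shell:
n=2 → 2; n=3 → 6; n=4 → 12; n=5 → 20.
Orbitals: 2 + 6 + 12 + 20 = 40. Including both spin states (m_s = ±1/2) gives 2 × 40 = 80 states.

80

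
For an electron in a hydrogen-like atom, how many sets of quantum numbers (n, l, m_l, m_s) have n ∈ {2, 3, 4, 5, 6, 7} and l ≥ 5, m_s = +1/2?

35

Count contributing orbitals for each principal shell:
n=6 → 11; n=7 → 24.
Orbitals: 11 + 24 = 35. With m_s fixed to +1/2 there is one state per orbital, so 35 states.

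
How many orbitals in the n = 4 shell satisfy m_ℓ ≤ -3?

1

Go through ℓ = 0, …, 3 (the values permitted for n = 4).
Per ℓ-value: ℓ=3 → 1.
Total orbitals: 1.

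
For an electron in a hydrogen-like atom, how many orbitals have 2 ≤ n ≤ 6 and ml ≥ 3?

Go shell by shell, enumerating (l, ml) with ml ≥ 3:
n=4 → 1; n=5 → 3; n=6 → 6.
Total orbitals: 1 + 3 + 6 = 10.

10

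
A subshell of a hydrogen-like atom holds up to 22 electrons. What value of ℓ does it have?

ℓ = 5

2(2ℓ+1) = 22 ⇒ 2ℓ+1 = 11 ⇒ ℓ = 5.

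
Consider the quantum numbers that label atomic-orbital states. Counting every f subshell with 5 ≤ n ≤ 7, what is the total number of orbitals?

An f subshell (l = 3) exists for every n ≥ 4, so shells n = 5, 6, 7 each contribute one — 3 subshells.
Since each f subshell has 2·3+1 = 7 orbitals, the total is 3 × 7 = 21.

21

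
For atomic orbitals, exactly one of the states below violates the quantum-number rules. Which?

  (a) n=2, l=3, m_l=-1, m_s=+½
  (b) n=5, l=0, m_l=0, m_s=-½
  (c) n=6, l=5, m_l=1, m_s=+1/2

(a) has l = 3 ≥ n = 2, violating 0 ≤ l ≤ n−1.
The remaining sets (b), (c) satisfy all four rules.

(a)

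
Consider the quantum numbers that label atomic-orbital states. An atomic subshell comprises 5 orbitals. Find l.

2l+1 = 5 gives l = 2.

l = 2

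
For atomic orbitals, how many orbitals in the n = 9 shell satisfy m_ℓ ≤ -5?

The n = 9 shell has ℓ = 0 through 8; check each.
Orbitals with m_ℓ ≤ -5, by ℓ: ℓ=5 → 1; ℓ=6 → 2; ℓ=7 → 3; ℓ=8 → 4.
Total orbitals: 1 + 2 + 3 + 4 = 10.

10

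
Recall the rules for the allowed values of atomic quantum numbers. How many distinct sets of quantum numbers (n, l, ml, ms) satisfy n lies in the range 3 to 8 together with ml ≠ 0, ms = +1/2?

Treat each shell separately and count matching orbitals:
n=3 → 6; n=4 → 12; n=5 → 20; n=6 → 30; n=7 → 42; n=8 → 56.
Orbitals: 6 + 12 + 20 + 30 + 42 + 56 = 166. With ms fixed to +1/2 there is one state per orbital, so 166 states.

166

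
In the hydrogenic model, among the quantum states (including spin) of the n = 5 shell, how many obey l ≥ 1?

For n = 5, l ranges over 0 … 4.
Per l-value: l=1 → 3; l=2 → 5; l=3 → 7; l=4 → 9.
Orbitals: 3 + 5 + 7 + 9 = 24. Each orbital carries two spin states, so 24 × 2 = 48 states.

48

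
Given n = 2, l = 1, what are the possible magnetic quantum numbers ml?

ml takes every integer from −l to +l. With l = 1 that gives the 3 values -1, 0, 1.

-1, 0, 1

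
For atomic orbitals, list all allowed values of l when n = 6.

l is an integer with 0 ≤ l ≤ n−1, so for n = 6: l = 0, 1, 2, 3, 4, 5.

0, 1, 2, 3, 4, 5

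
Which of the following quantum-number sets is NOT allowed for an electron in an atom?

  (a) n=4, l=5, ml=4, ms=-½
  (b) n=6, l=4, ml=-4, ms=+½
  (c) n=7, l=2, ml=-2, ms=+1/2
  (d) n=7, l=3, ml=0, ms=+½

(a) has l = 5 ≥ n = 4, violating 0 ≤ l ≤ n−1.
The remaining sets (b), (c), (d) satisfy all four rules.

(a)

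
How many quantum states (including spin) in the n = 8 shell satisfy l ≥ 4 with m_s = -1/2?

48

With n = 8 the allowed l are 0, 1, …, 7.
Per l-value: l=4 → 9; l=5 → 11; l=6 → 13; l=7 → 15.
Orbitals: 9 + 11 + 13 + 15 = 48. With m_s fixed to a single value there is one state per orbital, giving 48 states.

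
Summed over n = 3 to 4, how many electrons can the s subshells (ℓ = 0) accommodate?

4

An s subshell (ℓ = 0) exists for every n ≥ 1, so shells n = 3, 4 each contribute one — 2 subshells.
Since each s subshell holds 2(2·0+1) = 2 electrons, the total is 2 × 2 = 4.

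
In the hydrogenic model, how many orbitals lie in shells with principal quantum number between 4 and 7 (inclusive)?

Shell n has n² orbitals: 4²=16 + 5²=25 + 6²=36 + 7²=49 = 126 orbitals.

126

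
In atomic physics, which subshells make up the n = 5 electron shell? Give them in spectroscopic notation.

For n = 5, l runs from 0 to 4. In spectroscopic notation l = 0,1,2,… ↔ s,p,d,f,g,h,i, so the subshells are 5s, 5p, 5d, 5f, 5g.

5s, 5p, 5d, 5f, 5g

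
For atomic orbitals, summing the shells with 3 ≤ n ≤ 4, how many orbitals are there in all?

Shell n has n² orbitals: 3²=9 + 4²=16 = 25 orbitals.

25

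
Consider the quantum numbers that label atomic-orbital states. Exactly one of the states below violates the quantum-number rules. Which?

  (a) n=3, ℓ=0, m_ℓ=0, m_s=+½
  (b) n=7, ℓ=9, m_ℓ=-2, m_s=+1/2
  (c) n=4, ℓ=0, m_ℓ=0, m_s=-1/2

(b)

(b) has ℓ = 9 ≥ n = 7, violating 0 ≤ ℓ ≤ n−1.
The remaining sets (a), (c) satisfy all four rules.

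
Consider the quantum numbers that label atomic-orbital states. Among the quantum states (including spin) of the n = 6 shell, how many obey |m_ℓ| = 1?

For n = 6, ℓ ranges over 0 … 5.
Contributions: ℓ=1 → 2; ℓ=2 → 2; ℓ=3 → 2; ℓ=4 → 2; ℓ=5 → 2.
Orbitals: 2 + 2 + 2 + 2 + 2 = 10. Each orbital carries two spin states, so 10 × 2 = 20 states.

20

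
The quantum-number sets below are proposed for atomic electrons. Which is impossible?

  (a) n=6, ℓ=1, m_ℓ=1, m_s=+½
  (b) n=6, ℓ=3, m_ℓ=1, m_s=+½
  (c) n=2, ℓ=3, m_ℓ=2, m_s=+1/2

(c)

(c) has ℓ = 3 ≥ n = 2, violating 0 ≤ ℓ ≤ n−1.
The remaining sets (a), (b) satisfy all four rules.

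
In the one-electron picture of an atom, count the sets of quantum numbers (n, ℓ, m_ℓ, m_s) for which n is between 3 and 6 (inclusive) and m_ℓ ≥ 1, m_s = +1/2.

Treat each shell separately and count matching orbitals:
n=3 → 3; n=4 → 6; n=5 → 10; n=6 → 15.
Orbitals: 3 + 6 + 10 + 15 = 34. With m_s fixed to +1/2 there is one state per orbital, so 34 states.

34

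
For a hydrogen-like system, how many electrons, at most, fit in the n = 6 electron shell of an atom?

72

A shell holds 2n² electrons: 2 × 6² = 2 × 36 = 72.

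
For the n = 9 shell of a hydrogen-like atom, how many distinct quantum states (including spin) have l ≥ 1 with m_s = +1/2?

80

For n = 9, l ranges over 0 … 8.
Per l-value: l=1 → 3; l=2 → 5; l=3 → 7; l=4 → 9; l=5 → 11; l=6 → 13; l=7 → 15; l=8 → 17.
Orbitals: 3 + 5 + 7 + 9 + 11 + 13 + 15 + 17 = 80. With m_s fixed to a single value there is one state per orbital, giving 80 states.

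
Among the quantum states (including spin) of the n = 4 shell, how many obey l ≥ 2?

The n = 4 shell has l = 0 through 3; check each.
Orbitals with l ≥ 2, by l: l=2 → 5; l=3 → 7.
Orbitals: 5 + 7 = 12. Each orbital carries two spin states, so 12 × 2 = 24 states.

24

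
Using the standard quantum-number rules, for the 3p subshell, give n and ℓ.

n = 3, ℓ = 1

The leading integer gives n = 3; the letter 'p' means ℓ = 1.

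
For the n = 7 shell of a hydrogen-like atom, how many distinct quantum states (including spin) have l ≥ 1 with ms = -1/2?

Per l-value: l=1 → 3; l=2 → 5; l=3 → 7; l=4 → 9; l=5 → 11; l=6 → 13.
Orbitals: 3 + 5 + 7 + 9 + 11 + 13 = 48. With ms fixed to a single value there is one state per orbital, giving 48 states.

48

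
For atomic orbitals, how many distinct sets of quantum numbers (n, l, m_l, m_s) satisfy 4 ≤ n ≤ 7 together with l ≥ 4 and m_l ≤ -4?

20

Per-shell orbital counts meeting the constraint:
n=5 → 1; n=6 → 3; n=7 → 6.
Orbitals: 1 + 3 + 6 = 10. Including both spin states (m_s = ±1/2) gives 2 × 10 = 20 states.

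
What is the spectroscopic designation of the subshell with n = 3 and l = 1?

l = 1 corresponds to the letter 'p', so the subshell is 3p.

3p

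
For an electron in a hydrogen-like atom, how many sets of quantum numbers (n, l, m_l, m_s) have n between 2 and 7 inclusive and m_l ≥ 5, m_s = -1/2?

Treat each shell separately and count matching orbitals:
n=6 → 1; n=7 → 3.
Orbitals: 1 + 3 = 4. With m_s fixed to -1/2 there is one state per orbital, so 4 states.

4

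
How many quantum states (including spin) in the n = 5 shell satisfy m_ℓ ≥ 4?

Go through ℓ = 0, …, 4 (the values permitted for n = 5).
Per ℓ-value: ℓ=4 → 1.
Orbitals: 1. Each orbital carries two spin states, so 1 × 2 = 2 states.

2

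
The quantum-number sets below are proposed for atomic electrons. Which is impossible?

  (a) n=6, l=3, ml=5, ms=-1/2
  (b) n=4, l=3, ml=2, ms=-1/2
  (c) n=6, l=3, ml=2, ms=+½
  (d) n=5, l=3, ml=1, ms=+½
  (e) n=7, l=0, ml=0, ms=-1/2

(a)

(a) has |ml| = 5 > l = 3, violating −l ≤ ml ≤ l.
The remaining sets (b), (c), (d), (e) satisfy all four rules.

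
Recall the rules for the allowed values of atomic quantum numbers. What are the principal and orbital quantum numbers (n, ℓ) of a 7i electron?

The leading integer gives n = 7; the letter 'i' means ℓ = 6.

n = 7, ℓ = 6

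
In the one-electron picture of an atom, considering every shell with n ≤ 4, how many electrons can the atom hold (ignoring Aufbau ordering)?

60

Total orbitals = 1² + 2² + 3² + 4² = 30. Doubling for spin gives 60 electrons.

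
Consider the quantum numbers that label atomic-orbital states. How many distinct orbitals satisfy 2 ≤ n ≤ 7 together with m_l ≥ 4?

For each n in the range, tally the orbitals obeying m_l ≥ 4:
n=5 → 1; n=6 → 3; n=7 → 6.
Total orbitals: 1 + 3 + 6 = 10.

10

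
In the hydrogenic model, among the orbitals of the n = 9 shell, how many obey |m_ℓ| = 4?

10

With n = 9 the allowed ℓ are 0, 1, …, 8.
Per ℓ-value: ℓ=4 → 2; ℓ=5 → 2; ℓ=6 → 2; ℓ=7 → 2; ℓ=8 → 2.
Total orbitals: 2 + 2 + 2 + 2 + 2 = 10.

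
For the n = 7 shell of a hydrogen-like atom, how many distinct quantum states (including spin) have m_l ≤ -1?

42

Per l-value: l=1 → 1; l=2 → 2; l=3 → 3; l=4 → 4; l=5 → 5; l=6 → 6.
Orbitals: 1 + 2 + 3 + 4 + 5 + 6 = 21. Each orbital carries two spin states, so 21 × 2 = 42 states.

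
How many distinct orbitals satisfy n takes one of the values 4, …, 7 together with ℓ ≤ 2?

36

Per-shell orbital counts meeting the constraint:
n=4 → 9; n=5 → 9; n=6 → 9; n=7 → 9.
Total orbitals: 9 + 9 + 9 + 9 = 36.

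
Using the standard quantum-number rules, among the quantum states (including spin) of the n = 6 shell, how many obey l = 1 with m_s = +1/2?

With n = 6 the allowed l are 0, 1, …, 5.
The (l, m_l) pairs meeting l = 1 give: l=1 → 3.
Orbitals: 3. With m_s fixed to a single value there is one state per orbital, giving 3 states.

3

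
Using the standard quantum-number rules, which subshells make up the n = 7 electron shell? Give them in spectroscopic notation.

For n = 7, l runs from 0 to 6. In spectroscopic notation l = 0,1,2,… ↔ s,p,d,f,g,h,i, so the subshells are 7s, 7p, 7d, 7f, 7g, 7h, 7i.

7s, 7p, 7d, 7f, 7g, 7h, 7i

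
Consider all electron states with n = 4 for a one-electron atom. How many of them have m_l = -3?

With n = 4 the allowed l are 0, 1, …, 3.
Contributions: l=3 → 1.
Orbitals: 1. Each orbital carries two spin states, so 1 × 2 = 2 states.

2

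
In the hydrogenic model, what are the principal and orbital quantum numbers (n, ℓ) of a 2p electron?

The leading integer gives n = 2; the letter 'p' means ℓ = 1.

n = 2, ℓ = 1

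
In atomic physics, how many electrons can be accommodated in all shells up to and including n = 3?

28

Total orbitals = 1² + 2² + 3² = 14. Doubling for spin gives 28 electrons.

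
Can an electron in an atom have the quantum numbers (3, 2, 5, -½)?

Not allowed

The magnetic quantum number must satisfy −ℓ ≤ m_ℓ ≤ ℓ. With ℓ = 2, m_ℓ can only be -2, -1, 0, 1, 2, so m_ℓ = 5 is forbidden.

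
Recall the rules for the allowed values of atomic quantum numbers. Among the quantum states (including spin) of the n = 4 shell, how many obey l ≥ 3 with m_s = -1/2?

7

For n = 4, l ranges over 0 … 3.
Per l-value: l=3 → 7.
Orbitals: 7. With m_s fixed to a single value there is one state per orbital, giving 7 states.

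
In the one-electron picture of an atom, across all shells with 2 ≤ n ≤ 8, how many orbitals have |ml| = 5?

12

Go shell by shell, enumerating (l, ml) with |ml| = 5:
n=6 → 2; n=7 → 4; n=8 → 6.
Total orbitals: 2 + 4 + 6 = 12.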